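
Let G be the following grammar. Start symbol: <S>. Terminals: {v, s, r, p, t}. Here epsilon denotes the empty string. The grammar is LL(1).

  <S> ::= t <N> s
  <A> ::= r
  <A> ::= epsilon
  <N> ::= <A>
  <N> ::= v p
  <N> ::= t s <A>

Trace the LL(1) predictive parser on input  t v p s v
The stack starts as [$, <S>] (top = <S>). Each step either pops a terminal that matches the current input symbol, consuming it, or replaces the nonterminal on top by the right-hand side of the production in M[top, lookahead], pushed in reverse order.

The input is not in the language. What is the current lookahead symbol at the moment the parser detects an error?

     Stack      Input        Action
  1  $ <S>      t v p s v $  expand <S> ::= t <N> s
  2  $ s <N> t  t v p s v $  match t
  3  $ s <N>    v p s v $    expand <N> ::= v p
  4  $ s p v    v p s v $    match v
  5  $ s p      p s v $      match p
  6  $ s        s v $        match s
  7  $          v $          error: stack empty but input remains

v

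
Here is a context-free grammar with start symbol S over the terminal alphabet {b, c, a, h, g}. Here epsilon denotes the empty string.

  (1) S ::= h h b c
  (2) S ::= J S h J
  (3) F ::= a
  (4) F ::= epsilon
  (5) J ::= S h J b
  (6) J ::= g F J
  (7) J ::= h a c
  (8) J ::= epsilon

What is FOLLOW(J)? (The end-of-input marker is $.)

FIRST(F): from F::=a we get {a}; from F::=epsilon we get {epsilon}. So FIRST(F) = {epsilon, a}.
FIRST(S): from S::=h h b c we get {h}; from S::=J S h J we get {g, h}. So FIRST(S) = {g, h}.
FIRST(J): from J::=S h J b we get {g, h}; from J::=g F J we get {g}; from J::=h a c we get {h}; from J::=epsilon we get {epsilon}. So FIRST(J) = {epsilon, g, h}.
FOLLOW(S) includes $ since S is the start symbol.
FOLLOW(S): in S::=J S h J, S is followed by h J with FIRST {h}; in J::=S h J b, S is followed by h J b with FIRST {h}. Thus FOLLOW(S) = {$, h}.
FOLLOW(J): in S::=J S h J (occurrence 1), J is followed by S h J with FIRST {g, h}; in S::=J S h J (occurrence 2), the suffix after J is empty, so FOLLOW(J) ⊇ FOLLOW(S) = {$, h}; in J::=S h J b, J is followed by b with FIRST {b}; in J::=g F J, the suffix after J is empty (adds nothing new). Thus FOLLOW(J) = {$, b, g, h}.
FOLLOW(F): in J::=g F J, F is followed by J with FIRST {epsilon, g, h}; in J::=g F J, the suffix after F is nullable, so FOLLOW(F) ⊇ FOLLOW(J) = {$, b, g, h}. Thus FOLLOW(F) = {$, b, g, h}.

{$, b, g, h}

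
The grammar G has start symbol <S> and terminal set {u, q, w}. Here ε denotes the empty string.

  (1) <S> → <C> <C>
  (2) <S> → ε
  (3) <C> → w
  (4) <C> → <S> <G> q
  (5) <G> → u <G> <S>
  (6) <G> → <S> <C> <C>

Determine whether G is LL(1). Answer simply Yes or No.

FIRST(<S>) = {ε, u, w}
FIRST(<C>) = {u, w}
FIRST(<G>) = {u, w}
FOLLOW(<S>) = {$, q, u, w}
FOLLOW(<C>) = {$, q, u, w}
FOLLOW(<G>) = {q, u, w}
Cell M[<C>, w] receives both <C> → w and <C> → <S> <G> q — the grammar is not LL(1).

No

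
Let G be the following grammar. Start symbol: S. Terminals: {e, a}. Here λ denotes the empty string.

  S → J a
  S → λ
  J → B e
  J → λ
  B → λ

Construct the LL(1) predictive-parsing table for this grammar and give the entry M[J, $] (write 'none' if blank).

FIRST(B): from B→λ we get {λ}. So FIRST(B) = {λ}.
FIRST(J): from J→B e we get {e}; from J→λ we get {λ}. So FIRST(J) = {λ, e}.
FIRST(S): from S→J a we get {a, e}; from S→λ we get {λ}. So FIRST(S) = {λ, a, e}.
FOLLOW(S) includes $ since S is the start symbol.
FOLLOW(J): in S→J a, J is followed by a with FIRST {a}. Thus FOLLOW(J) = {a}.
For J → B e: FIRST(B e) = {e}, so it goes in M[J, t] for t ∈ {e}.
For J → λ: FIRST(λ) = {λ}, so it goes in M[J, t] for t ∈ {}; since λ ∈ FIRST, also for every t ∈ FOLLOW(J) = {a}.
None of these place a production in M[J, $].

none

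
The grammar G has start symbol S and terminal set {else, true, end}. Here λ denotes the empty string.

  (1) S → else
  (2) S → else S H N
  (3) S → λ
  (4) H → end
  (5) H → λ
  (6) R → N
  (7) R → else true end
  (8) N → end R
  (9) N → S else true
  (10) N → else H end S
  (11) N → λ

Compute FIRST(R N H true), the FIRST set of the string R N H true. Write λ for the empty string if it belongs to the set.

{else, end, true}

FIRST(S) = {λ, else}
FIRST(H) = {λ, end}
FIRST(N) = {λ, else, end}  (via S else true)
FIRST(R) = {λ, else, end}  (via N)
FIRST(R N H true): take FIRST of each symbol in turn, carrying on past any symbol whose FIRST contains λ; result {else, end, true}.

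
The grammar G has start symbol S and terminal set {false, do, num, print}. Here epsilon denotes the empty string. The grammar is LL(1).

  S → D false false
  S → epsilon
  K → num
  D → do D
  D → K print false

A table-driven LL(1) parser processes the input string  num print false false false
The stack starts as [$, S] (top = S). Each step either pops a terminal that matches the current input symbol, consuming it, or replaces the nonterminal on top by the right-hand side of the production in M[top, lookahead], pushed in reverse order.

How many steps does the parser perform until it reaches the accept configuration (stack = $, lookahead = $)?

step 1: stack=$ S  input=num print false false false $  — expand S → D false false
step 2: stack=$ false false D  input=num print false false false $  — expand D → K print false
step 3: stack=$ false false false print K  input=num print false false false $  — expand K → num
step 4: stack=$ false false false print num  input=num print false false false $  — match num
step 5: stack=$ false false false print  input=print false false false $  — match print
step 6: stack=$ false false false  input=false false false $  — match false
step 7: stack=$ false false  input=false false $  — match false
step 8: stack=$ false  input=false $  — match false
Accept reached after 8 steps.

8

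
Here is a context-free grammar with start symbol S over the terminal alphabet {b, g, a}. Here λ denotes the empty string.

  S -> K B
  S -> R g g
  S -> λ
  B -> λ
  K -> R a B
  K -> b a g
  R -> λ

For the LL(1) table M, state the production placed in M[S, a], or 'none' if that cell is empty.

FIRST(B): from B->λ we get {λ}. So FIRST(B) = {λ}.
FIRST(R): from R->λ we get {λ}. So FIRST(R) = {λ}.
FIRST(K): from K->R a B we get {a}; from K->b a g we get {b}. So FIRST(K) = {a, b}.
FIRST(S): from S->K B we get {a, b}; from S->R g g we get {g}; from S->λ we get {λ}. So FIRST(S) = {λ, a, b, g}.
FOLLOW(S) includes $ since S is the start symbol.
FOLLOW(S): S appears on no right-hand side. Thus FOLLOW(S) = {$}.
For S -> K B: FIRST(K B) = {a, b}, so it goes in M[S, t] for t ∈ {a, b}.
For S -> R g g: FIRST(R g g) = {g}, so it goes in M[S, t] for t ∈ {g}.
For S -> λ: FIRST(λ) = {λ}, so it goes in M[S, t] for t ∈ {}; since λ ∈ FIRST, also for every t ∈ FOLLOW(S) = {$}.

S -> K B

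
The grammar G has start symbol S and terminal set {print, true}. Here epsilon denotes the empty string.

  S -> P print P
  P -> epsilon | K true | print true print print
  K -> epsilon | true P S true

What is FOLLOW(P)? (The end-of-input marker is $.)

{$, print, true}

FIRST(K): from K->epsilon we get {epsilon}; from K->true P S true we get {true}. So FIRST(K) = {epsilon, true}.
FIRST(P): from P->epsilon we get {epsilon}; from P->K true we get {true}; from P->print true print print we get {print}. So FIRST(P) = {epsilon, print, true}.
FIRST(S): from S->P print P we get {print, true}. So FIRST(S) = {print, true}.
FOLLOW(S) includes $ since S is the start symbol.
FOLLOW(S): in K->true P S true, S is followed by true with FIRST {true}. Thus FOLLOW(S) = {$, true}.
FOLLOW(P): in S->P print P (occurrence 1), P is followed by print P with FIRST {print}; in S->P print P (occurrence 2), the suffix after P is empty, so FOLLOW(P) ⊇ FOLLOW(S) = {$, true}; in K->true P S true, P is followed by S true with FIRST {print, true}. Thus FOLLOW(P) = {$, print, true}.
FOLLOW(K): in P->K true, K is followed by true with FIRST {true}. Thus FOLLOW(K) = {true}.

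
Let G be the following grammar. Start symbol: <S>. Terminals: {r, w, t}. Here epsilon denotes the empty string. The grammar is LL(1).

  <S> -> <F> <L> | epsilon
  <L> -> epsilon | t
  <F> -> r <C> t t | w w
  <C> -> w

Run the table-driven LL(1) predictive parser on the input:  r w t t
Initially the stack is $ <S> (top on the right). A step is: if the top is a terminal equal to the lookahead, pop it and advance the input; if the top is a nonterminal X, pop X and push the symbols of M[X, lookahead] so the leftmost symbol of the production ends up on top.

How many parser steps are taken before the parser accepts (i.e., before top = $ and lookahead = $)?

8

step 1: stack=$ <S>  input=r w t t $  — expand <S> -> <F> <L>
step 2: stack=$ <L> <F>  input=r w t t $  — expand <F> -> r <C> t t
step 3: stack=$ <L> t t <C> r  input=r w t t $  — match r
step 4: stack=$ <L> t t <C>  input=w t t $  — expand <C> -> w
step 5: stack=$ <L> t t w  input=w t t $  — match w
step 6: stack=$ <L> t t  input=t t $  — match t
step 7: stack=$ <L> t  input=t $  — match t
step 8: stack=$ <L>  input=$  — expand <L> -> epsilon
Accept reached after 8 steps.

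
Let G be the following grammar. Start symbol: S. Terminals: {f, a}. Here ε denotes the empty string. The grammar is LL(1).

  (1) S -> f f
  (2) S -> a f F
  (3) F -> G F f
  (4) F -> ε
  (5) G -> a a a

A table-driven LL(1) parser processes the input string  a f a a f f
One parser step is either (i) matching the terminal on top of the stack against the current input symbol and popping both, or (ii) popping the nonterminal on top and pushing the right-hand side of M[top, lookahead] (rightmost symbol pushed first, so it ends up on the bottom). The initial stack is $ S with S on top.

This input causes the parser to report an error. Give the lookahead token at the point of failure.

f

     Stack        Input          Action
  1  $ S          a f a a f f $  expand S -> a f F
  2  $ F f a      a f a a f f $  match a
  3  $ F f        f a a f f $    match f
  4  $ F          a a f f $      expand F -> G F f
  5  $ f F G      a a f f $      expand G -> a a a
  6  $ f F a a a  a a f f $      match a
  7  $ f F a a    a f f $        match a
  8  $ f F a      f f $          error: top is terminal a but lookahead is f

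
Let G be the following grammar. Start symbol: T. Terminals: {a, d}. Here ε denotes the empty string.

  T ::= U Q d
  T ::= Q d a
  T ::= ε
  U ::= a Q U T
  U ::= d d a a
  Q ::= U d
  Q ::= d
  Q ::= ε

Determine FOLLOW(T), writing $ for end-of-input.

{$, a, d}

FIRST(U): from U::=a Q U T we get {a}; from U::=d d a a we get {d}. So FIRST(U) = {a, d}.
FIRST(Q): from Q::=U d we get {a, d}; from Q::=d we get {d}; from Q::=ε we get {ε}. So FIRST(Q) = {ε, a, d}.
FIRST(T): from T::=U Q d we get {a, d}; from T::=Q d a we get {a, d}; from T::=ε we get {ε}. So FIRST(T) = {ε, a, d}.
FOLLOW(T) includes $ since T is the start symbol.
FOLLOW(U): in T::=U Q d, U is followed by Q d with FIRST {a, d}; in U::=a Q U T, U is followed by T with FIRST {ε, a, d}; in U::=a Q U T, the suffix after U is nullable (adds nothing new); in Q::=U d, U is followed by d with FIRST {d}. Thus FOLLOW(U) = {a, d}.
FOLLOW(T): in U::=a Q U T, the suffix after T is empty, so FOLLOW(T) ⊇ FOLLOW(U) = {a, d}. Thus FOLLOW(T) = {$, a, d}.
FOLLOW(Q): in T::=U Q d, Q is followed by d with FIRST {d}; in T::=Q d a, Q is followed by d a with FIRST {d}; in U::=a Q U T, Q is followed by U T with FIRST {a, d}. Thus FOLLOW(Q) = {a, d}.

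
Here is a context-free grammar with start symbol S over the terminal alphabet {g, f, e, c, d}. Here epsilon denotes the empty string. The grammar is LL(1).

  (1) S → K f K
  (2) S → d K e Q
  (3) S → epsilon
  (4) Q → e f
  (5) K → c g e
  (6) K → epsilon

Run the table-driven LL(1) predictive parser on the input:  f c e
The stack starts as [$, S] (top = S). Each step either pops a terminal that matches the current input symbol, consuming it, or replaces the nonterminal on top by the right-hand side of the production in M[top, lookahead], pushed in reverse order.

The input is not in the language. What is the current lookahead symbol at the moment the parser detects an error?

e

step 1: stack=$ S  input=f c e $  — expand S → K f K
step 2: stack=$ K f K  input=f c e $  — expand K → epsilon
step 3: stack=$ K f  input=f c e $  — match f
step 4: stack=$ K  input=c e $  — expand K → c g e
step 5: stack=$ e g c  input=c e $  — match c
step 6: stack=$ e g  input=e $  — error: top is terminal g but lookahead is e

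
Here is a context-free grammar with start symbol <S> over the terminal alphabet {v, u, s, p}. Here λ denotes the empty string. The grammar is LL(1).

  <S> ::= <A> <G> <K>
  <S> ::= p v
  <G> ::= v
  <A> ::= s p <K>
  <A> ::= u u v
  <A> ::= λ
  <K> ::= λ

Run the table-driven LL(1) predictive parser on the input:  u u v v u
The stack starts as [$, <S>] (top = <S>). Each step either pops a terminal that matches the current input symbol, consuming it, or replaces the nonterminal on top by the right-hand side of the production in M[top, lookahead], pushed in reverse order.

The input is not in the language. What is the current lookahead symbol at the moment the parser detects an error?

u

     Stack            Input        Action
  1  $ <S>            u u v v u $  expand <S> ::= <A> <G> <K>
  2  $ <K> <G> <A>    u u v v u $  expand <A> ::= u u v
  3  $ <K> <G> v u u  u u v v u $  match u
  4  $ <K> <G> v u    u v v u $    match u
  5  $ <K> <G> v      v v u $      match v
  6  $ <K> <G>        v u $        expand <G> ::= v
  7  $ <K> v          v u $        match v
  8  $ <K>            u $          error: M[<K>, u] is empty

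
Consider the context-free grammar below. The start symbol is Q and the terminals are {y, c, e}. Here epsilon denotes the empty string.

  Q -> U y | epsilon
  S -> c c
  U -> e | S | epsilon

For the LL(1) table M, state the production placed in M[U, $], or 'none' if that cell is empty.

none

FIRST(S): from S->c c we get {c}. So FIRST(S) = {c}.
FIRST(U): from U->e we get {e}; from U->S we get {c}; from U->epsilon we get {epsilon}. So FIRST(U) = {epsilon, c, e}.
FIRST(Q): from Q->U y we get {c, e, y}; from Q->epsilon we get {epsilon}. So FIRST(Q) = {epsilon, c, e, y}.
FOLLOW(Q) includes $ since Q is the start symbol.
FOLLOW(U): in Q->U y, U is followed by y with FIRST {y}. Thus FOLLOW(U) = {y}.
For U -> e: FIRST(e) = {e}, so it goes in M[U, t] for t ∈ {e}.
For U -> S: FIRST(S) = {c}, so it goes in M[U, t] for t ∈ {c}.
For U -> epsilon: FIRST(epsilon) = {epsilon}, so it goes in M[U, t] for t ∈ {}; since epsilon ∈ FIRST, also for every t ∈ FOLLOW(U) = {y}.
None of these place a production in M[U, $].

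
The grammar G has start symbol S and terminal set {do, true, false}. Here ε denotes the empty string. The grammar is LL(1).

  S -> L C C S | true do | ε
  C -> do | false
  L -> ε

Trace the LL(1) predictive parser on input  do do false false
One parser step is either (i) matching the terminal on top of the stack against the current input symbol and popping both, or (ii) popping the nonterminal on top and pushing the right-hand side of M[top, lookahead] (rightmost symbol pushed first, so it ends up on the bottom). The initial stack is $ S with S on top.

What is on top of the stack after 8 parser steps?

step 1: stack=$ S  input=do do false false $  — expand S -> L C C S
step 2: stack=$ S C C L  input=do do false false $  — expand L -> ε
step 3: stack=$ S C C  input=do do false false $  — expand C -> do
step 4: stack=$ S C do  input=do do false false $  — match do
step 5: stack=$ S C  input=do false false $  — expand C -> do
step 6: stack=$ S do  input=do false false $  — match do
step 7: stack=$ S  input=false false $  — expand S -> L C C S
step 8: stack=$ S C C L  input=false false $  — expand L -> ε
Stack after step 8: $ S C C (top = C).

C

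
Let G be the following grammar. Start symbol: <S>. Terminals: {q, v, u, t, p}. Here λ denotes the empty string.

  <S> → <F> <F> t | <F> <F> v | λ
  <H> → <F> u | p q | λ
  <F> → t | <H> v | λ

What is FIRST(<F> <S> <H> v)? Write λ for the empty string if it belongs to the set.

FIRST(<S>): from <S>→<F> <F> t we get {p, t, u, v}; from <S>→<F> <F> v we get {p, t, u, v}; from <S>→λ we get {λ}. So FIRST(<S>) = {λ, p, t, u, v}.
FIRST(<H>): from <H>→<F> u we get {p, t, u, v}; from <H>→p q we get {p}; from <H>→λ we get {λ}. So FIRST(<H>) = {λ, p, t, u, v}.
FIRST(<F>): from <F>→t we get {t}; from <F>→<H> v we get {p, t, u, v}; from <F>→λ we get {λ}. So FIRST(<F>) = {λ, p, t, u, v}.
FIRST(<F> <S> <H> v): take FIRST of each symbol in turn, carrying on past any symbol whose FIRST contains λ; result {p, t, u, v}.

{p, t, u, v}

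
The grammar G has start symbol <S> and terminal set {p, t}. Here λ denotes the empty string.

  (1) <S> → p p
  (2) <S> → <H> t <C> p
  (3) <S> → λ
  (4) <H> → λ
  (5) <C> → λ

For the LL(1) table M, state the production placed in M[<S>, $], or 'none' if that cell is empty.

FIRST(<H>) = {λ}
FIRST(<C>) = {λ}
FIRST(<S>) = {λ, p, t}  (via <H> t <C> p)
FOLLOW(<S>) includes $ since <S> is the start symbol.
FOLLOW(<S>): <S> appears on no right-hand side. Thus FOLLOW(<S>) = {$}.
For <S> → p p: FIRST(p p) = {p}, so it goes in M[<S>, t] for t ∈ {p}.
For <S> → <H> t <C> p: FIRST(<H> t <C> p) = {t}, so it goes in M[<S>, t] for t ∈ {t}.
For <S> → λ: FIRST(λ) = {λ}, so it goes in M[<S>, t] for t ∈ {}; since λ ∈ FIRST, also for every t ∈ FOLLOW(<S>) = {$}.

<S> → λ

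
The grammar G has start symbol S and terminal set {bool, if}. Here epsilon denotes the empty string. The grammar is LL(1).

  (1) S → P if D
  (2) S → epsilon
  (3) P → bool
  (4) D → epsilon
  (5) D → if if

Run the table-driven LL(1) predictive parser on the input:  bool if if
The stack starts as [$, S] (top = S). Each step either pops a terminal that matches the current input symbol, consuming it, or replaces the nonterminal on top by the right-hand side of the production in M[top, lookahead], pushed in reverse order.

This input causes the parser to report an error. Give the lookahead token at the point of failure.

$

step 1: stack=$ S  input=bool if if $  — expand S → P if D
step 2: stack=$ D if P  input=bool if if $  — expand P → bool
step 3: stack=$ D if bool  input=bool if if $  — match bool
step 4: stack=$ D if  input=if if $  — match if
step 5: stack=$ D  input=if $  — expand D → if if
step 6: stack=$ if if  input=if $  — match if
step 7: stack=$ if  input=$  — error: top is terminal if but lookahead is $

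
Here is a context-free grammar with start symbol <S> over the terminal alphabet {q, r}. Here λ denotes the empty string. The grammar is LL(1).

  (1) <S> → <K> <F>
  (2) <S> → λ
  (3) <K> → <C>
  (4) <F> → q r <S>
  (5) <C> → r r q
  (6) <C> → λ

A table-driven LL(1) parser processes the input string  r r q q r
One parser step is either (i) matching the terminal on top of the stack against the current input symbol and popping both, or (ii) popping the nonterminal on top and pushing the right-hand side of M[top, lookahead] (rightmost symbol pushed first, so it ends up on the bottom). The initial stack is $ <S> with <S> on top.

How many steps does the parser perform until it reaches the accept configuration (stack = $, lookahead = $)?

      Stack        Input        Action
   1  $ <S>        r r q q r $  expand <S> → <K> <F>
   2  $ <F> <K>    r r q q r $  expand <K> → <C>
   3  $ <F> <C>    r r q q r $  expand <C> → r r q
   4  $ <F> q r r  r r q q r $  match r
   5  $ <F> q r    r q q r $    match r
   6  $ <F> q      q q r $      match q
   7  $ <F>        q r $        expand <F> → q r <S>
   8  $ <S> r q    q r $        match q
   9  $ <S> r      r $          match r
  10  $ <S>        $            expand <S> → λ
Accept reached after 10 steps.

10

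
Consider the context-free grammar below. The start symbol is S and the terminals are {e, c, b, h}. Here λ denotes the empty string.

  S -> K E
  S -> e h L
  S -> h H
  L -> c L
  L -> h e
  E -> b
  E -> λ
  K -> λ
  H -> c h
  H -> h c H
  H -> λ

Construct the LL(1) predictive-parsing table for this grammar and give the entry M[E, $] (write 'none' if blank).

E -> λ

FIRST(L): from L->c L we get {c}; from L->h e we get {h}. So FIRST(L) = {c, h}.
FIRST(E): from E->b we get {b}; from E->λ we get {λ}. So FIRST(E) = {λ, b}.
FIRST(K): from K->λ we get {λ}. So FIRST(K) = {λ}.
FIRST(H): from H->c h we get {c}; from H->h c H we get {h}; from H->λ we get {λ}. So FIRST(H) = {λ, c, h}.
FIRST(S): from S->K E we get {λ, b}; from S->e h L we get {e}; from S->h H we get {h}. So FIRST(S) = {λ, b, e, h}.
FOLLOW(S) includes $ since S is the start symbol.
FOLLOW(S): S appears on no right-hand side. Thus FOLLOW(S) = {$}.
FOLLOW(E): in S->K E, the suffix after E is empty, so FOLLOW(E) ⊇ FOLLOW(S) = {$}. Thus FOLLOW(E) = {$}.
For E -> b: FIRST(b) = {b}, so it goes in M[E, t] for t ∈ {b}.
For E -> λ: FIRST(λ) = {λ}, so it goes in M[E, t] for t ∈ {}; since λ ∈ FIRST, also for every t ∈ FOLLOW(E) = {$}.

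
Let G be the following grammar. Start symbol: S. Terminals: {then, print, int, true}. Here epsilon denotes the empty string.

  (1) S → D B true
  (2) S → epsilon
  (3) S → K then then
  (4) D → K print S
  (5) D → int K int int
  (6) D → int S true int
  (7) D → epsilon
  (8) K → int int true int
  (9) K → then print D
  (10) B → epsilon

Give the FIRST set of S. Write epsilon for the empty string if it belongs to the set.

FIRST(K) = {int, then}
FIRST(B) = {epsilon}
FIRST(D) = {epsilon, int, then}  (via K print S)
FIRST(S) = {epsilon, int, then, true}  (via D B true, K then then)

{epsilon, int, then, true}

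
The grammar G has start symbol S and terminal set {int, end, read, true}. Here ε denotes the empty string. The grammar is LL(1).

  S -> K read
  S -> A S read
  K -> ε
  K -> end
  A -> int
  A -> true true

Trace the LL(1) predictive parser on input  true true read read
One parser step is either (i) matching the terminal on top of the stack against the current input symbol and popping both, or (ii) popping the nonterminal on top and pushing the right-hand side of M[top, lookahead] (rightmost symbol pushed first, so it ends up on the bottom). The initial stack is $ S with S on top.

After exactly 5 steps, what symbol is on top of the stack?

K

step 1: stack=$ S  input=true true read read $  — expand S -> A S read
step 2: stack=$ read S A  input=true true read read $  — expand A -> true true
step 3: stack=$ read S true true  input=true true read read $  — match true
step 4: stack=$ read S true  input=true read read $  — match true
step 5: stack=$ read S  input=read read $  — expand S -> K read
Stack after step 5: $ read read K (top = K).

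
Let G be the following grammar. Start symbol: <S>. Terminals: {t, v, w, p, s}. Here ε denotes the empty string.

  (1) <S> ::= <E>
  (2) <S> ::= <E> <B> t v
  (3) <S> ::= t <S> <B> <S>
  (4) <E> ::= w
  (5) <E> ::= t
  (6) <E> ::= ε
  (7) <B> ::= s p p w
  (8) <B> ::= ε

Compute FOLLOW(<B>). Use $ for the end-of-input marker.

FIRST(<E>) = {ε, t, w}
FIRST(<B>) = {ε, s}
FIRST(<S>) = {ε, s, t, w}  (via <E>, <E> <B> t v)
FOLLOW(<S>) includes $ since <S> is the start symbol.
FOLLOW(<S>): in <S>::=t <S> <B> <S> (occurrence 1), <S> is followed by <B> <S> with FIRST {ε, s, t, w}; in <S>::=t <S> <B> <S> (occurrence 1), the suffix after <S> is nullable (adds nothing new); in <S>::=t <S> <B> <S> (occurrence 2), the suffix after <S> is empty (adds nothing new). Thus FOLLOW(<S>) = {$, s, t, w}.
FOLLOW(<E>): in <S>::=<E>, the suffix after <E> is empty, so FOLLOW(<E>) ⊇ FOLLOW(<S>) = {$, s, t, w}; in <S>::=<E> <B> t v, <E> is followed by <B> t v with FIRST {s, t}. Thus FOLLOW(<E>) = {$, s, t, w}.
FOLLOW(<B>): in <S>::=<E> <B> t v, <B> is followed by t v with FIRST {t}; in <S>::=t <S> <B> <S>, <B> is followed by <S> with FIRST {ε, s, t, w}; in <S>::=t <S> <B> <S>, the suffix after <B> is nullable, so FOLLOW(<B>) ⊇ FOLLOW(<S>) = {$, s, t, w}. Thus FOLLOW(<B>) = {$, s, t, w}.

{$, s, t, w}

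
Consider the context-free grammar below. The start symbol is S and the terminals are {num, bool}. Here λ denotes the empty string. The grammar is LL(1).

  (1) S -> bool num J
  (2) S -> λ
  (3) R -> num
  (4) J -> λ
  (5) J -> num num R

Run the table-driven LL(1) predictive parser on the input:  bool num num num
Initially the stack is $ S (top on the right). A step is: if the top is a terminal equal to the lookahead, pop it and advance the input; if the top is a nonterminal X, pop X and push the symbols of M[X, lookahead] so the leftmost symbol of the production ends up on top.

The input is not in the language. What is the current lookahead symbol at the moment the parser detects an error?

$

step 1: stack=$ S  input=bool num num num $  — expand S -> bool num J
step 2: stack=$ J num bool  input=bool num num num $  — match bool
step 3: stack=$ J num  input=num num num $  — match num
step 4: stack=$ J  input=num num $  — expand J -> num num R
step 5: stack=$ R num num  input=num num $  — match num
step 6: stack=$ R num  input=num $  — match num
step 7: stack=$ R  input=$  — error: M[R, $] is empty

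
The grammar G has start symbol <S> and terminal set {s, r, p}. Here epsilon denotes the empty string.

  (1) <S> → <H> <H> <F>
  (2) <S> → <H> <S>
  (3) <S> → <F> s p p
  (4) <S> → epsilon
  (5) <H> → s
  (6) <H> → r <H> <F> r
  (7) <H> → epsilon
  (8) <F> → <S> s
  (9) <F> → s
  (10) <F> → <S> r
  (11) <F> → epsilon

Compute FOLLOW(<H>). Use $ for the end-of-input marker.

{$, r, s}

FIRST(<H>) = {epsilon, r, s}
FIRST(<S>) = {epsilon, r, s}  (via <H> <H> <F>, <H> <S>, <F> s p p)
FIRST(<F>) = {epsilon, r, s}  (via <S> s, <S> r)
FOLLOW(<S>) includes $ since <S> is the start symbol.
FOLLOW(<S>): in <S>→<H> <S>, the suffix after <S> is empty (adds nothing new); in <F>→<S> s, <S> is followed by s with FIRST {s}; in <F>→<S> r, <S> is followed by r with FIRST {r}. Thus FOLLOW(<S>) = {$, r, s}.
FOLLOW(<H>): in <S>→<H> <H> <F> (occurrence 1), <H> is followed by <H> <F> with FIRST {epsilon, r, s}; in <S>→<H> <H> <F> (occurrence 1), the suffix after <H> is nullable, so FOLLOW(<H>) ⊇ FOLLOW(<S>) = {$, r, s}; in <S>→<H> <H> <F> (occurrence 2), <H> is followed by <F> with FIRST {epsilon, r, s}; in <S>→<H> <H> <F> (occurrence 2), the suffix after <H> is nullable, so FOLLOW(<H>) ⊇ FOLLOW(<S>) = {$, r, s}; in <S>→<H> <S>, <H> is followed by <S> with FIRST {epsilon, r, s}; in <S>→<H> <S>, the suffix after <H> is nullable, so FOLLOW(<H>) ⊇ FOLLOW(<S>) = {$, r, s}; in <H>→r <H> <F> r, <H> is followed by <F> r with FIRST {r, s}. Thus FOLLOW(<H>) = {$, r, s}.
FOLLOW(<F>): in <S>→<H> <H> <F>, the suffix after <F> is empty, so FOLLOW(<F>) ⊇ FOLLOW(<S>) = {$, r, s}; in <S>→<F> s p p, <F> is followed by s p p with FIRST {s}; in <H>→r <H> <F> r, <F> is followed by r with FIRST {r}. Thus FOLLOW(<F>) = {$, r, s}.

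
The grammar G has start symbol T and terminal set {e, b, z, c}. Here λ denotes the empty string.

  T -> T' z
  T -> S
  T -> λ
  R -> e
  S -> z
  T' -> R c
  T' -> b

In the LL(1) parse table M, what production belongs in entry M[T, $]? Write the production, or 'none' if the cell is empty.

T -> λ

FIRST(R) = {e}
FIRST(S) = {z}
FIRST(T') = {b, e}  (via R c)
FIRST(T) = {λ, b, e, z}  (via T' z, S)
FOLLOW(T) includes $ since T is the start symbol.
FOLLOW(T): T appears on no right-hand side. Thus FOLLOW(T) = {$}.
For T -> T' z: FIRST(T' z) = {b, e}, so it goes in M[T, t] for t ∈ {b, e}.
For T -> S: FIRST(S) = {z}, so it goes in M[T, t] for t ∈ {z}.
For T -> λ: FIRST(λ) = {λ}, so it goes in M[T, t] for t ∈ {}; since λ ∈ FIRST, also for every t ∈ FOLLOW(T) = {$}.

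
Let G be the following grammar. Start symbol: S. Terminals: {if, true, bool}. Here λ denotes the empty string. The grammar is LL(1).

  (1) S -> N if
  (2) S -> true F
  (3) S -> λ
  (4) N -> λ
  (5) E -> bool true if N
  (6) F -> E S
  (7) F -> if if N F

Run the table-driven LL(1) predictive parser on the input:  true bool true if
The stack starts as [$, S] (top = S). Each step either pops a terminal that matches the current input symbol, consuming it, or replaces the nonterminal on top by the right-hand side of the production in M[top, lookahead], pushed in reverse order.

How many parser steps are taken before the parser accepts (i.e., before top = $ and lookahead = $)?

step 1: stack=$ S  input=true bool true if $  — expand S -> true F
step 2: stack=$ F true  input=true bool true if $  — match true
step 3: stack=$ F  input=bool true if $  — expand F -> E S
step 4: stack=$ S E  input=bool true if $  — expand E -> bool true if N
step 5: stack=$ S N if true bool  input=bool true if $  — match bool
step 6: stack=$ S N if true  input=true if $  — match true
step 7: stack=$ S N if  input=if $  — match if
step 8: stack=$ S N  input=$  — expand N -> λ
step 9: stack=$ S  input=$  — expand S -> λ
Accept reached after 9 steps.

9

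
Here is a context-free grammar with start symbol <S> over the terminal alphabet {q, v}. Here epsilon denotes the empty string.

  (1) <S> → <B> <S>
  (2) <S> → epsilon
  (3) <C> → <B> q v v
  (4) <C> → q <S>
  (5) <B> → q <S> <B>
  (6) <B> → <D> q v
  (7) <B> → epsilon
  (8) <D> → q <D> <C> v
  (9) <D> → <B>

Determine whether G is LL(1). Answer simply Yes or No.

FIRST(<S>) = {epsilon, q}
FIRST(<C>) = {q}
FIRST(<B>) = {epsilon, q}
FIRST(<D>) = {epsilon, q}
FOLLOW(<S>) = {$, q, v}
FOLLOW(<C>) = {v}
FOLLOW(<B>) = {$, q, v}
FOLLOW(<D>) = {q}
Cell M[<B>, q] receives both <B> → q <S> <B> and <B> → <D> q v and <B> → epsilon — the grammar is not LL(1).

No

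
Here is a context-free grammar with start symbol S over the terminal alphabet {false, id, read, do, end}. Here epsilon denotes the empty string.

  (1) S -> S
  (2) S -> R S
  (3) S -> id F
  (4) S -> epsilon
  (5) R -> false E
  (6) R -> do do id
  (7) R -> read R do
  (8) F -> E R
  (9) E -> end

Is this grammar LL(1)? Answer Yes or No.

No

FIRST(S) = {epsilon, do, false, id, read}
FIRST(R) = {do, false, read}
FIRST(F) = {end}
FIRST(E) = {end}
FOLLOW(S) = {$}
FOLLOW(R) = {$, do, false, id, read}
FOLLOW(F) = {$}
FOLLOW(E) = {$, do, false, id, read}
Cell M[S, $] receives both S -> S and S -> epsilon — the grammar is not LL(1).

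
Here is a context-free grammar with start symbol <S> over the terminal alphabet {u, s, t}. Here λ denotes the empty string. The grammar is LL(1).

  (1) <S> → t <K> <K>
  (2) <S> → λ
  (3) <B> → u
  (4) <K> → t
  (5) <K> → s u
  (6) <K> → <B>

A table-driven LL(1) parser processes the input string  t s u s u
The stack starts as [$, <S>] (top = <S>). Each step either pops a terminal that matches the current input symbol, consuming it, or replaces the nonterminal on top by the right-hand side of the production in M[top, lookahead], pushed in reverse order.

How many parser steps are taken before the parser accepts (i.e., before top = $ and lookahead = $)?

8

step 1: stack=$ <S>  input=t s u s u $  — expand <S> → t <K> <K>
step 2: stack=$ <K> <K> t  input=t s u s u $  — match t
step 3: stack=$ <K> <K>  input=s u s u $  — expand <K> → s u
step 4: stack=$ <K> u s  input=s u s u $  — match s
step 5: stack=$ <K> u  input=u s u $  — match u
step 6: stack=$ <K>  input=s u $  — expand <K> → s u
step 7: stack=$ u s  input=s u $  — match s
step 8: stack=$ u  input=u $  — match u
Accept reached after 8 steps.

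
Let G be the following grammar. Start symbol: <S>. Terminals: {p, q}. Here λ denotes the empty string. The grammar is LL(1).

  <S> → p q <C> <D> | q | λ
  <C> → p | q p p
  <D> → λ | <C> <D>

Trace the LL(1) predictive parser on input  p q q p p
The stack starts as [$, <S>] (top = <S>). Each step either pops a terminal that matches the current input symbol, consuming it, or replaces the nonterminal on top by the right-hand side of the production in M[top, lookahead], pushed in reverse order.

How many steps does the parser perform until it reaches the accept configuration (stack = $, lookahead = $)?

8

step 1: stack=$ <S>  input=p q q p p $  — expand <S> → p q <C> <D>
step 2: stack=$ <D> <C> q p  input=p q q p p $  — match p
step 3: stack=$ <D> <C> q  input=q q p p $  — match q
step 4: stack=$ <D> <C>  input=q p p $  — expand <C> → q p p
step 5: stack=$ <D> p p q  input=q p p $  — match q
step 6: stack=$ <D> p p  input=p p $  — match p
step 7: stack=$ <D> p  input=p $  — match p
step 8: stack=$ <D>  input=$  — expand <D> → λ
Accept reached after 8 steps.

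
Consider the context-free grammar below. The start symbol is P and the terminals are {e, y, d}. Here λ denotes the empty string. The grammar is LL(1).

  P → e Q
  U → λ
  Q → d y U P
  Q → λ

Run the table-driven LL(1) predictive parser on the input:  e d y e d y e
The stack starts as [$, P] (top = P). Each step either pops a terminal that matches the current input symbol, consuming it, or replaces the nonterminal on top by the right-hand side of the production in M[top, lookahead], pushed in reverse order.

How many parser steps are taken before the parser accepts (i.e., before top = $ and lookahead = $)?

step 1: stack=$ P  input=e d y e d y e $  — expand P → e Q
step 2: stack=$ Q e  input=e d y e d y e $  — match e
step 3: stack=$ Q  input=d y e d y e $  — expand Q → d y U P
step 4: stack=$ P U y d  input=d y e d y e $  — match d
step 5: stack=$ P U y  input=y e d y e $  — match y
step 6: stack=$ P U  input=e d y e $  — expand U → λ
step 7: stack=$ P  input=e d y e $  — expand P → e Q
step 8: stack=$ Q e  input=e d y e $  — match e
step 9: stack=$ Q  input=d y e $  — expand Q → d y U P
step 10: stack=$ P U y d  input=d y e $  — match d
step 11: stack=$ P U y  input=y e $  — match y
step 12: stack=$ P U  input=e $  — expand U → λ
step 13: stack=$ P  input=e $  — expand P → e Q
step 14: stack=$ Q e  input=e $  — match e
step 15: stack=$ Q  input=$  — expand Q → λ
Accept reached after 15 steps.

15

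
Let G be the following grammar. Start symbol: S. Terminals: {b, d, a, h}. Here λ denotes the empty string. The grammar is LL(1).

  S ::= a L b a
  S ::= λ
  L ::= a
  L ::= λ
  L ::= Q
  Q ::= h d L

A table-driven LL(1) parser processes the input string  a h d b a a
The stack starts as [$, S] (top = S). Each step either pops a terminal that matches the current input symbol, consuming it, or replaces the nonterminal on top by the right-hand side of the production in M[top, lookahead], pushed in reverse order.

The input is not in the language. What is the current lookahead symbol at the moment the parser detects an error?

a

step 1: stack=$ S  input=a h d b a a $  — expand S ::= a L b a
step 2: stack=$ a b L a  input=a h d b a a $  — match a
step 3: stack=$ a b L  input=h d b a a $  — expand L ::= Q
step 4: stack=$ a b Q  input=h d b a a $  — expand Q ::= h d L
step 5: stack=$ a b L d h  input=h d b a a $  — match h
step 6: stack=$ a b L d  input=d b a a $  — match d
step 7: stack=$ a b L  input=b a a $  — expand L ::= λ
step 8: stack=$ a b  input=b a a $  — match b
step 9: stack=$ a  input=a a $  — match a
step 10: stack=$  input=a $  — error: stack empty but input remains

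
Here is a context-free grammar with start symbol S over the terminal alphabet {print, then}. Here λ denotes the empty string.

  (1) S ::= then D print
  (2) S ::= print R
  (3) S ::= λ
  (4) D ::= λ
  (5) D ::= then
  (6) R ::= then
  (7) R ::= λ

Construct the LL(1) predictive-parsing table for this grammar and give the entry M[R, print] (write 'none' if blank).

FIRST(S) = {λ, print, then}
FIRST(D) = {λ, then}
FIRST(R) = {λ, then}
FOLLOW(S) includes $ since S is the start symbol.
FOLLOW(S): S appears on no right-hand side. Thus FOLLOW(S) = {$}.
FOLLOW(R): in S::=print R, the suffix after R is empty, so FOLLOW(R) ⊇ FOLLOW(S) = {$}. Thus FOLLOW(R) = {$}.
For R ::= then: FIRST(then) = {then}, so it goes in M[R, t] for t ∈ {then}.
For R ::= λ: FIRST(λ) = {λ}, so it goes in M[R, t] for t ∈ {}; since λ ∈ FIRST, also for every t ∈ FOLLOW(R) = {$}.
None of these place a production in M[R, print].

none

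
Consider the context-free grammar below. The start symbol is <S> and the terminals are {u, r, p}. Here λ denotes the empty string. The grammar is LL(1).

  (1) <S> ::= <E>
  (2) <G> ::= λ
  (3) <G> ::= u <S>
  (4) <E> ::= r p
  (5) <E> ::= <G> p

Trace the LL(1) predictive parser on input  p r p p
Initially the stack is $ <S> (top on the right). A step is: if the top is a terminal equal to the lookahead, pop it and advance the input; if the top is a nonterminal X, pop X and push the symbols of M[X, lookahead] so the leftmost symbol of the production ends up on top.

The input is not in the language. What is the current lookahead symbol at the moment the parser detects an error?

step 1: stack=$ <S>  input=p r p p $  — expand <S> ::= <E>
step 2: stack=$ <E>  input=p r p p $  — expand <E> ::= <G> p
step 3: stack=$ p <G>  input=p r p p $  — expand <G> ::= λ
step 4: stack=$ p  input=p r p p $  — match p
step 5: stack=$  input=r p p $  — error: stack empty but input remains

r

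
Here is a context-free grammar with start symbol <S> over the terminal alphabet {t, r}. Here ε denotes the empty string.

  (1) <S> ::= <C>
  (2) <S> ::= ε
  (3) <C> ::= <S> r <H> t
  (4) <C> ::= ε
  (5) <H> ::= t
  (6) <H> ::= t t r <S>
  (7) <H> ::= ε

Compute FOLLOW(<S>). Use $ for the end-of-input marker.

{$, r, t}

FIRST(<H>): from <H>::=t we get {t}; from <H>::=t t r <S> we get {t}; from <H>::=ε we get {ε}. So FIRST(<H>) = {ε, t}.
FIRST(<S>): from <S>::=<C> we get {ε, r}; from <S>::=ε we get {ε}. So FIRST(<S>) = {ε, r}.
FIRST(<C>): from <C>::=<S> r <H> t we get {r}; from <C>::=ε we get {ε}. So FIRST(<C>) = {ε, r}.
FOLLOW(<S>) includes $ since <S> is the start symbol.
FOLLOW(<H>): in <C>::=<S> r <H> t, <H> is followed by t with FIRST {t}. Thus FOLLOW(<H>) = {t}.
FOLLOW(<S>): in <C>::=<S> r <H> t, <S> is followed by r <H> t with FIRST {r}; in <H>::=t t r <S>, the suffix after <S> is empty, so FOLLOW(<S>) ⊇ FOLLOW(<H>) = {t}. Thus FOLLOW(<S>) = {$, r, t}.
FOLLOW(<C>): in <S>::=<C>, the suffix after <C> is empty, so FOLLOW(<C>) ⊇ FOLLOW(<S>) = {$, r, t}. Thus FOLLOW(<C>) = {$, r, t}.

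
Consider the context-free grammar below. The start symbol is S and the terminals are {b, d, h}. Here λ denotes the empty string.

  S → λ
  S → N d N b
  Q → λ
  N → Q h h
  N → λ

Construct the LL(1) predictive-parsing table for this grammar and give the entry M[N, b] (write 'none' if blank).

FIRST(Q) = {λ}
FIRST(N) = {λ, h}  (via Q h h)
FIRST(S) = {λ, d, h}  (via N d N b)
FOLLOW(S) includes $ since S is the start symbol.
FOLLOW(N): in S→N d N b (occurrence 1), N is followed by d N b with FIRST {d}; in S→N d N b (occurrence 2), N is followed by b with FIRST {b}. Thus FOLLOW(N) = {b, d}.
For N → Q h h: FIRST(Q h h) = {h}, so it goes in M[N, t] for t ∈ {h}.
For N → λ: FIRST(λ) = {λ}, so it goes in M[N, t] for t ∈ {}; since λ ∈ FIRST, also for every t ∈ FOLLOW(N) = {b, d}.

N → λ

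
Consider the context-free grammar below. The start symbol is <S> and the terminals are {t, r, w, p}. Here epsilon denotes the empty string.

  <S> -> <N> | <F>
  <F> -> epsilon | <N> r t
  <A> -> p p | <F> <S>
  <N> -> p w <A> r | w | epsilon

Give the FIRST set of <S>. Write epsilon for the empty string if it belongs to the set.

{epsilon, p, r, w}

FIRST(<N>) = {epsilon, p, w}
FIRST(<F>) = {epsilon, p, r, w}  (via <N> r t)
FIRST(<S>) = {epsilon, p, r, w}  (via <N>, <F>)
FIRST(<A>) = {epsilon, p, r, w}  (via <F> <S>)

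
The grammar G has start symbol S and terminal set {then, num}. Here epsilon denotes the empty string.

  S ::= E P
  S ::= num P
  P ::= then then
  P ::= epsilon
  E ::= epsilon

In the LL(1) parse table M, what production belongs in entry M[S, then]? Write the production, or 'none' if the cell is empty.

FIRST(P): from P::=then then we get {then}; from P::=epsilon we get {epsilon}. So FIRST(P) = {epsilon, then}.
FIRST(E): from E::=epsilon we get {epsilon}. So FIRST(E) = {epsilon}.
FIRST(S): from S::=E P we get {epsilon, then}; from S::=num P we get {num}. So FIRST(S) = {epsilon, num, then}.
FOLLOW(S) includes $ since S is the start symbol.
FOLLOW(S): S appears on no right-hand side. Thus FOLLOW(S) = {$}.
For S ::= E P: FIRST(E P) = {epsilon, then}, so it goes in M[S, t] for t ∈ {then}; since epsilon ∈ FIRST, also for every t ∈ FOLLOW(S) = {$}.
For S ::= num P: FIRST(num P) = {num}, so it goes in M[S, t] for t ∈ {num}.

S ::= E P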